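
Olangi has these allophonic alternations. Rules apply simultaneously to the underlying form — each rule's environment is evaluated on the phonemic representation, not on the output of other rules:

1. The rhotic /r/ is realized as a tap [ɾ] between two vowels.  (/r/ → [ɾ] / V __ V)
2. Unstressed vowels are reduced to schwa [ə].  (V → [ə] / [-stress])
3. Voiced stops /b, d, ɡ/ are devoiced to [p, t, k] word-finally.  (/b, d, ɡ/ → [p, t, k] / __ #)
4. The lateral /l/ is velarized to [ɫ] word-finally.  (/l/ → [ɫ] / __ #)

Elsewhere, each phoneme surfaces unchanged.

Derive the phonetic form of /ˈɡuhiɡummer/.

[ˈɡuhəɡəmmər]

/ɡ/ — word-initial; rule 3 does not apply here → [ɡ].
/u/ (between /ɡ/ and /h/) fails the environment for rule 2, so it stays [u].
/i/ (between /h/ and /ɡ/) occurs in an unstressed syllable → [ə] by rule 2.
/ɡ/ (between /i/ and /u/) fails the environment for rule 3, so it stays [ɡ].
Rule 2 applies to /u/ (between /ɡ/ and /m/: in an unstressed syllable) → [ə].
/e/ (between /m/ and /r/) occurs in an unstressed syllable → [ə] by rule 2.
/r/ (word-final) fails the environment for rule 1, so it stays [r].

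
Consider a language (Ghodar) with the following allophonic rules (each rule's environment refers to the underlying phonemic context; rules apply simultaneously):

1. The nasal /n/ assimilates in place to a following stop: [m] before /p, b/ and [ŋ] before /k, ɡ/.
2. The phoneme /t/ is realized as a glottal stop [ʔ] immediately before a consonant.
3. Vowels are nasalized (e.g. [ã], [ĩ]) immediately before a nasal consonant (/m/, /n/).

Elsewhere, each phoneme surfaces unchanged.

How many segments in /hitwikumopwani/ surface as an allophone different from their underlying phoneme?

Segments that undergo a rule: /t/ → [ʔ] (rule 2); /u/ → [ũ] (rule 3); /a/ → [ã] (rule 3).
All other segments surface unchanged.

3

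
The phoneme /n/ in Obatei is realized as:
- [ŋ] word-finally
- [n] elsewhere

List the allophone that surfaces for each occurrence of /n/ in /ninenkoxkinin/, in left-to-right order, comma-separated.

[n], [n], [n], [n], [ŋ]

Occurrence 1 (position 1): no conditioning environment matches → elsewhere allophone [n].
Occurrence 2 (position 3): no conditioning environment matches → elsewhere allophone [n].
Occurrence 3 (position 5): no conditioning environment matches → elsewhere allophone [n].
Occurrence 4 (position 11): no conditioning environment matches → elsewhere allophone [n].
Occurrence 5 (position 13): word-finally → [ŋ].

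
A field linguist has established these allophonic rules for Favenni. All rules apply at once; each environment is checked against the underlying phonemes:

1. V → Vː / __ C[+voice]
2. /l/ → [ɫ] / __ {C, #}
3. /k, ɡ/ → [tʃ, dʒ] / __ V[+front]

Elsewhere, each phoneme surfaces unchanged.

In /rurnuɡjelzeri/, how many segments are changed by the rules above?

5

Segments that undergo a rule: /u/ → [uː] (rule 1); /u/ → [uː] (rule 1); /e/ → [eː] (rule 1); /l/ → [ɫ] (rule 2); /e/ → [eː] (rule 1).
All other segments surface unchanged.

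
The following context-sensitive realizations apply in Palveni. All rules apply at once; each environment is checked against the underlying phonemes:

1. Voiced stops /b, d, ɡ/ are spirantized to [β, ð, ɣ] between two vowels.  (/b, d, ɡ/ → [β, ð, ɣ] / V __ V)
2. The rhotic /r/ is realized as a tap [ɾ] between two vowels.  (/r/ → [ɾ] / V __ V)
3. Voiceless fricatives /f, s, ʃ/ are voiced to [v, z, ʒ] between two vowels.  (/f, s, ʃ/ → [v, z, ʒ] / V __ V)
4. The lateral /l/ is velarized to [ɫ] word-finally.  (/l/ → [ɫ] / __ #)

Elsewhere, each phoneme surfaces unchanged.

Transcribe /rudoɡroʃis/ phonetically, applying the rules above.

/r/ (word-initial): rule 2 targets it, but not between two vowels → unchanged [r].
/u/ — not in any rule's target class → [u].
/d/ — between /u/ and /o/, between two vowels — surfaces as [ð] (rule 1).
/o/ — not in any rule's target class → [o].
/ɡ/ (between /o/ and /r/) is in the target of rule 1 but the environment (between two vowels) is not met → [ɡ].
/r/ (between /ɡ/ and /o/) is in the target of rule 2 but the environment (between two vowels) is not met → [r].
/o/ (between /r/ and /ʃ/) is unaffected → [o].
/ʃ/ (between /o/ and /i/): between two vowels, so rule 3 applies → [ʒ].
/i/ (between /ʃ/ and /s/): no rule targets it → [i].
/s/ — word-final; rule 3 does not apply here → [s].

[ruðoɡroʒis]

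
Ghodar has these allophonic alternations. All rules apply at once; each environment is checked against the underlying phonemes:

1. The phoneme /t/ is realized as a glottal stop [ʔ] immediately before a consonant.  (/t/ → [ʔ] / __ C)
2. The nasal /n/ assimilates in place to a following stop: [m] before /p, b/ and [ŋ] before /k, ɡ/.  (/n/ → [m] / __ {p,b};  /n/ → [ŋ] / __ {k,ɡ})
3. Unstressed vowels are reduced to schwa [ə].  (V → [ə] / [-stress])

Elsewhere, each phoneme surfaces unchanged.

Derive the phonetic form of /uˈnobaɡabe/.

Rule 3 applies to /u/ (word-initial: in an unstressed syllable) → [ə].
/n/ (between /u/ and /o/): rule 2 targets it, but not before a labial or velar stop → unchanged [n].
/o/ (between /n/ and /b/): rule 3 targets it, but not in an unstressed syllable → unchanged [o].
/b/ (between /o/ and /a/): no rule targets it → [b].
/a/ (between /b/ and /ɡ/) occurs in an unstressed syllable → [ə] by rule 3.
/ɡ/ (between /a/ and /a/): no rule targets it → [ɡ].
Rule 3 applies to /a/ (between /ɡ/ and /b/: in an unstressed syllable) → [ə].
/b/ — not in any rule's target class → [b].
/e/ (word-final): in an unstressed syllable, so rule 3 applies → [ə].

[əˈnobəɡəbə]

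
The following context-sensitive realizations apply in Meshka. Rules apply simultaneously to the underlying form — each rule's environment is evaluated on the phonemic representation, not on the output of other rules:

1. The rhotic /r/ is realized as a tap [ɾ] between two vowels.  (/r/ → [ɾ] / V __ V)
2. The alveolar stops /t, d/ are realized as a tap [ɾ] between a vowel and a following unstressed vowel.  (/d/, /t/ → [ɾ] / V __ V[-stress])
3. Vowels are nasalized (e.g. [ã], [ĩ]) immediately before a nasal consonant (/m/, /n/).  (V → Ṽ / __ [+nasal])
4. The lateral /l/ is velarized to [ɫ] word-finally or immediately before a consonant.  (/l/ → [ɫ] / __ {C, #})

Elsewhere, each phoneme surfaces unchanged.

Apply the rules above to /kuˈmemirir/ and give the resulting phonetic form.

[kũˈmẽmiɾir]

/u/ (between /k/ and /m/): before a nasal consonant, so rule 3 applies → [ũ].
/e/ meets the environment for rule 3 (before a nasal consonant) → [ẽ].
/i/ (between /m/ and /r/) is in the target of rule 3 but the environment (before a nasal consonant) is not met → [i].
Rule 1 applies to /r/ (between /i/ and /i/: between two vowels) → [ɾ].
/i/ — between /r/ and /r/; rule 3 does not apply here → [i].
/r/ — word-final; rule 1 does not apply here → [r].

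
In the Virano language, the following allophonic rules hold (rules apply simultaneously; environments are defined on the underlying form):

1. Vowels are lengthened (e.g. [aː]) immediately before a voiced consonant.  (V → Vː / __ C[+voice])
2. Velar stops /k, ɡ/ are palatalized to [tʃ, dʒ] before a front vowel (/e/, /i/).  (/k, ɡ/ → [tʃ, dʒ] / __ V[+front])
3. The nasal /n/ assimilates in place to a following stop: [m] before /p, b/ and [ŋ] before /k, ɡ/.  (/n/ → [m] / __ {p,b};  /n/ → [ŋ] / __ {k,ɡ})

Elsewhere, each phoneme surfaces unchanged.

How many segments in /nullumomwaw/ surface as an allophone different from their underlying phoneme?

4

Segments that undergo a rule: /u/ → [uː] (rule 1); /u/ → [uː] (rule 1); /o/ → [oː] (rule 1); /a/ → [aː] (rule 1).
All other segments surface unchanged.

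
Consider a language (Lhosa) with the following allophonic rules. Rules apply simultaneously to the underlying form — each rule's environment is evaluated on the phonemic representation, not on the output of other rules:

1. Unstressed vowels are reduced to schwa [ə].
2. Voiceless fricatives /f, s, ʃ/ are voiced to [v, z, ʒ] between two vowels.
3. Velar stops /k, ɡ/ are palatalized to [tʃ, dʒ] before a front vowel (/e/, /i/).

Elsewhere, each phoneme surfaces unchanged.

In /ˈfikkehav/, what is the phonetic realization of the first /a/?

/a/ meets the environment for rule 1 (in an unstressed syllable) → [ə].

[ə]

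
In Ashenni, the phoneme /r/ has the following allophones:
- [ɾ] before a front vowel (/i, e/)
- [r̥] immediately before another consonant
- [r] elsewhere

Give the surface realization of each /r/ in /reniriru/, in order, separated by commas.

[ɾ], [ɾ], [r]

Occurrence 1 (position 1): before a front vowel (/i, e/) → [ɾ].
Occurrence 2 (position 5): before a front vowel (/i, e/) → [ɾ].
Occurrence 3 (position 7): no conditioning environment matches → elsewhere allophone [r].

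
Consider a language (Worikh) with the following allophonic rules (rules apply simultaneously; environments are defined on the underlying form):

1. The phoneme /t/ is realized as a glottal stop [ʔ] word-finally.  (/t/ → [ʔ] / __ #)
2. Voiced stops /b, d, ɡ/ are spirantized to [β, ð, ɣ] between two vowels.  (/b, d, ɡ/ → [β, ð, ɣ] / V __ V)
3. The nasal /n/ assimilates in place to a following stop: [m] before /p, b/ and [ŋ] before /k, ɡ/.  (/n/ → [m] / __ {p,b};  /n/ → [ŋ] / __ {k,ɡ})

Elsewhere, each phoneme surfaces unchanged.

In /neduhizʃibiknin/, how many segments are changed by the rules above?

2

Segments that undergo a rule: /d/ → [ð] (rule 2); /b/ → [β] (rule 2).
All other segments surface unchanged.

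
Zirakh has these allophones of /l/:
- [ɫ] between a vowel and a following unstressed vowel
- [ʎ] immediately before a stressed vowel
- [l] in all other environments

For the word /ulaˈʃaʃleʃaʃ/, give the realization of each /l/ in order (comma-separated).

[ɫ], [l]

Occurrence 1 (position 2): between a vowel and a following unstressed vowel → [ɫ].
Occurrence 2 (position 7): no conditioning environment matches → elsewhere allophone [l].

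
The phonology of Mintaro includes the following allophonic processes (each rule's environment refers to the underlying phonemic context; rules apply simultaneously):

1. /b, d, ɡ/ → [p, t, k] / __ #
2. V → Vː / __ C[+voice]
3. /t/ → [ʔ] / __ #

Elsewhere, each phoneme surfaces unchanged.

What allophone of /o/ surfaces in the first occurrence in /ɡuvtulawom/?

[oː]

Rule 2 applies to /o/ (between /w/ and /m/: before a voiced consonant) → [oː].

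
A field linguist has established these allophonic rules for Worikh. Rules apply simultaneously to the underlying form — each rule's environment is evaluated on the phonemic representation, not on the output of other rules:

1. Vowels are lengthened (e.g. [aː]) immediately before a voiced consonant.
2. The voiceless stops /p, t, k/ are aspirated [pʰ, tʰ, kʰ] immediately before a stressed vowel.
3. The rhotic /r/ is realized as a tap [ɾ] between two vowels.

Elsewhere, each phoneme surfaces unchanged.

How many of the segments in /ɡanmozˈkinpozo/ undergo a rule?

Segments that undergo a rule: /a/ → [aː] (rule 1); /o/ → [oː] (rule 1); /k/ → [kʰ] (rule 2); /i/ → [iː] (rule 1); /o/ → [oː] (rule 1).
All other segments surface unchanged.

5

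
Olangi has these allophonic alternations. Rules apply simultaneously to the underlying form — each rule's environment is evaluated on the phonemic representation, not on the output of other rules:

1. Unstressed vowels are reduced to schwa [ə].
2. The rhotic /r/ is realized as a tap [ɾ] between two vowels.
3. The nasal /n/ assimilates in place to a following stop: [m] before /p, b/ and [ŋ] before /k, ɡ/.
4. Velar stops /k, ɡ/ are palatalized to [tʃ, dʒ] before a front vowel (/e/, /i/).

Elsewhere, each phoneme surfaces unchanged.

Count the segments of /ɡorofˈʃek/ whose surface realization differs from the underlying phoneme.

Segments that undergo a rule: /o/ → [ə] (rule 1); /r/ → [ɾ] (rule 2); /o/ → [ə] (rule 1).
All other segments surface unchanged.

3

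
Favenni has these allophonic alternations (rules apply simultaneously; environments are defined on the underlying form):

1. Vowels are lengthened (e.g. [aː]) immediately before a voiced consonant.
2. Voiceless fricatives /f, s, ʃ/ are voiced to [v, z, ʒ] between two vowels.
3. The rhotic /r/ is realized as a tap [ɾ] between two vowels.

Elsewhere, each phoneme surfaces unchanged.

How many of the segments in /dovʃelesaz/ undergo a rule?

4

Segments that undergo a rule: /o/ → [oː] (rule 1); /e/ → [eː] (rule 1); /s/ → [z] (rule 2); /a/ → [aː] (rule 1).
All other segments surface unchanged.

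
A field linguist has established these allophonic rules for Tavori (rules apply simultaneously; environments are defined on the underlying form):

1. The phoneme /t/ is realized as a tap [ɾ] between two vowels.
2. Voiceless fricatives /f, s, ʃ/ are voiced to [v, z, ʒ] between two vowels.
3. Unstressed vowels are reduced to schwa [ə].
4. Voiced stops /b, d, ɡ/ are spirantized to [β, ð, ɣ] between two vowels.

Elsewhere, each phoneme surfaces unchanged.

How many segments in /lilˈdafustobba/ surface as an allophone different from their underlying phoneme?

Segments that undergo a rule: /i/ → [ə] (rule 3); /f/ → [v] (rule 2); /u/ → [ə] (rule 3); /o/ → [ə] (rule 3); /a/ → [ə] (rule 3).
All other segments surface unchanged.

5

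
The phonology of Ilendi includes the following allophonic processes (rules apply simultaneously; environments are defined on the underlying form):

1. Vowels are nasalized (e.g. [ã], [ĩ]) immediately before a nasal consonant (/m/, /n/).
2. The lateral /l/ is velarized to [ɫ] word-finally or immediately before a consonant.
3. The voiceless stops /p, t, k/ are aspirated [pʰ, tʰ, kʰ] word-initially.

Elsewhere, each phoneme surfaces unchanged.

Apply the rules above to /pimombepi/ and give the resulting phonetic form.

[pʰĩmõmbepi]

/p/ (word-initial) occurs word-initially → [pʰ] by rule 3.
Rule 1 applies to /i/ (between /p/ and /m/: before a nasal consonant) → [ĩ].
/m/ stays [m].
/o/ (between /m/ and /m/) occurs before a nasal consonant → [õ] by rule 1.
/m/ — not in any rule's target class → [m].
/b/ (between /m/ and /e/) is unaffected → [b].
/e/ (between /b/ and /p/) fails the environment for rule 1, so it stays [e].
/p/ (between /e/ and /i/): rule 3 targets it, but not word-initially → unchanged [p].
/i/ (word-final) fails the environment for rule 1, so it stays [i].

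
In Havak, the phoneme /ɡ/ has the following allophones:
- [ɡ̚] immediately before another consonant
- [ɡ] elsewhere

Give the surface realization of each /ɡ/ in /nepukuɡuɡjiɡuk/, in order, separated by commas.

Occurrence 1 (position 7): no conditioning environment matches → elsewhere allophone [ɡ].
Occurrence 2 (position 9): immediately before another consonant → [ɡ̚].
Occurrence 3 (position 12): no conditioning environment matches → elsewhere allophone [ɡ].

[ɡ], [ɡ̚], [ɡ]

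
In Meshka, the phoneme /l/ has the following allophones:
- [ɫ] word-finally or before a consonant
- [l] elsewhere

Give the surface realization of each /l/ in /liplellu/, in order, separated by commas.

Occurrence 1 (position 1): no conditioning environment matches → elsewhere allophone [l].
Occurrence 2 (position 4): no conditioning environment matches → elsewhere allophone [l].
Occurrence 3 (position 6): word-finally or before a consonant → [ɫ].
Occurrence 4 (position 7): no conditioning environment matches → elsewhere allophone [l].

[l], [l], [ɫ], [l]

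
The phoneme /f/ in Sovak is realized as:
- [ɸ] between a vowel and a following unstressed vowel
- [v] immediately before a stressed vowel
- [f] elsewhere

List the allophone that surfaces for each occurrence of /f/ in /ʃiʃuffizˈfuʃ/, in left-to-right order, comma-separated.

[f], [f], [v]

Occurrence 1 (position 5): no conditioning environment matches → elsewhere allophone [f].
Occurrence 2 (position 6): no conditioning environment matches → elsewhere allophone [f].
Occurrence 3 (position 9): immediately before a stressed vowel → [v].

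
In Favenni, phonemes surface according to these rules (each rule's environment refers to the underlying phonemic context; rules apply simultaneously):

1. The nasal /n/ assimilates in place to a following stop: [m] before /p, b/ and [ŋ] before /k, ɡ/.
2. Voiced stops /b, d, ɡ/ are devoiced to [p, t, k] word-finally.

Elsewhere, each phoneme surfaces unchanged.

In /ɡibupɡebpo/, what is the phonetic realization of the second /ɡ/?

/ɡ/ — between /p/ and /e/; rule 2 does not apply here → [ɡ].

[ɡ]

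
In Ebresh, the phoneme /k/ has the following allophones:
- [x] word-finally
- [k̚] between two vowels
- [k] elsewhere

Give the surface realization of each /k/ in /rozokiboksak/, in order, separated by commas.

[k̚], [k], [x]

Occurrence 1 (position 5): between two vowels → [k̚].
Occurrence 2 (position 9): no conditioning environment matches → elsewhere allophone [k].
Occurrence 3 (position 12): word-finally → [x].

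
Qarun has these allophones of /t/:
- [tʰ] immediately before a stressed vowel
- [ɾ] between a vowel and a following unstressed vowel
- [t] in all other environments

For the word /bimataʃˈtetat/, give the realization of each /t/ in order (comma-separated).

[ɾ], [tʰ], [ɾ], [t]

Occurrence 1 (position 5): between a vowel and an unstressed vowel → [ɾ].
Occurrence 2 (position 8): immediately before a stressed vowel → [tʰ].
Occurrence 3 (position 10): between a vowel and an unstressed vowel → [ɾ].
Occurrence 4 (position 12): no conditioning environment matches → elsewhere allophone [t].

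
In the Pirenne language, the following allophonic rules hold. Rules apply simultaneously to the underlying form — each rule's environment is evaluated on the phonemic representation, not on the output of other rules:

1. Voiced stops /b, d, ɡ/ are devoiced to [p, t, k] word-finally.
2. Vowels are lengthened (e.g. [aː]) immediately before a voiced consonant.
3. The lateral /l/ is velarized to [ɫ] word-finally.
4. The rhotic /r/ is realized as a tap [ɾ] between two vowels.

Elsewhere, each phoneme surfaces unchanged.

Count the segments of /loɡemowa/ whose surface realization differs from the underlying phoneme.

3

Segments that undergo a rule: /o/ → [oː] (rule 2); /e/ → [eː] (rule 2); /o/ → [oː] (rule 2).
All other segments surface unchanged.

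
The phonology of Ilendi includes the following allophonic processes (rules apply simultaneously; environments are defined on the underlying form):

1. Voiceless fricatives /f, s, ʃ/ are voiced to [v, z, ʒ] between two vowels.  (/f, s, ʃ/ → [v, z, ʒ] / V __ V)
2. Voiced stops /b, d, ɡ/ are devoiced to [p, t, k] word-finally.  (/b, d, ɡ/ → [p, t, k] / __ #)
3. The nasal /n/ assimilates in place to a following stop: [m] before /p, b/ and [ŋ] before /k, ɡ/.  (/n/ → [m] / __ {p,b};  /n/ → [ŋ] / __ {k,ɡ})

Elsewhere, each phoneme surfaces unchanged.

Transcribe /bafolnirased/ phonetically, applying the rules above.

[bavolnirazet]

/b/ (word-initial): rule 2 targets it, but not word-finally → unchanged [b].
/a/ (between /b/ and /f/) is unaffected → [a].
Rule 1 applies to /f/ (between /a/ and /o/: between two vowels) → [v].
/o/ — not in any rule's target class → [o].
/l/ — not in any rule's target class → [l].
/n/ (between /l/ and /i/) fails the environment for rule 3, so it stays [n].
/i/ — not in any rule's target class → [i].
/r/ — not in any rule's target class → [r].
/a/ (between /r/ and /s/) is unaffected → [a].
/s/ (between /a/ and /e/): between two vowels, so rule 1 applies → [z].
/e/ stays [e].
Rule 2 applies to /d/ (word-final: word-finally) → [t].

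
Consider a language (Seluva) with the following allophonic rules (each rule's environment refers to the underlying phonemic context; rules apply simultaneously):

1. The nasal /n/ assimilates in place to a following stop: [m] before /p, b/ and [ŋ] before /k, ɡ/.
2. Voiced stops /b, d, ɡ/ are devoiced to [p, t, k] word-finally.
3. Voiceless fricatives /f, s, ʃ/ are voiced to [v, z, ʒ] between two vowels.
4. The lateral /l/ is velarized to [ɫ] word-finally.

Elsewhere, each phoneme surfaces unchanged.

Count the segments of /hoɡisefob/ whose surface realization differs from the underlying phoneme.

Segments that undergo a rule: /s/ → [z] (rule 3); /f/ → [v] (rule 3); /b/ → [p] (rule 2).
All other segments surface unchanged.

3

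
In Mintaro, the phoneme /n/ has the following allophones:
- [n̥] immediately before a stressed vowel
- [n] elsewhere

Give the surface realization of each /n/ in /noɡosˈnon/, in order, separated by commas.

[n], [n̥], [n]

Occurrence 1 (position 1): no conditioning environment matches → elsewhere allophone [n].
Occurrence 2 (position 6): immediately before a stressed vowel → [n̥].
Occurrence 3 (position 8): no conditioning environment matches → elsewhere allophone [n].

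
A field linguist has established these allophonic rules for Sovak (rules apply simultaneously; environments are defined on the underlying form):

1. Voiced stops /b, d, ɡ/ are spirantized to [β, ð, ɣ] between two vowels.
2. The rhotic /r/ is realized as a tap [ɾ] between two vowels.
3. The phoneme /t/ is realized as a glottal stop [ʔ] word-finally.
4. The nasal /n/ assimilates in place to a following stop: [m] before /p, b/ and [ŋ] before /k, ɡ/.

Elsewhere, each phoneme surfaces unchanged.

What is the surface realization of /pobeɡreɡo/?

/p/ stays [p].
/o/ (between /p/ and /b/) is unaffected → [o].
Rule 1 applies to /b/ (between /o/ and /e/: between two vowels) → [β].
/e/ (between /b/ and /ɡ/): no rule targets it → [e].
/ɡ/ (between /e/ and /r/): rule 1 targets it, but not between two vowels → unchanged [ɡ].
/r/ — between /ɡ/ and /e/; rule 2 does not apply here → [r].
/e/ stays [e].
/ɡ/ meets the environment for rule 1 (between two vowels) → [ɣ].
/o/ — not in any rule's target class → [o].

[poβeɡreɣo]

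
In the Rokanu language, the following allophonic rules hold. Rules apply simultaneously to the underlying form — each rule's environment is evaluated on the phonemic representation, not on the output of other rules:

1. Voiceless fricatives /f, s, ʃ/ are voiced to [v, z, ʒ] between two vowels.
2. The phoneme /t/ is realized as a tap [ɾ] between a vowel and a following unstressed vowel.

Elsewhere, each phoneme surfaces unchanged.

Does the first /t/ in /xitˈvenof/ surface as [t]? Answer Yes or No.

Yes

/t/ — between /i/ and /v/; rule 2 does not apply here → [t].
The actual realization is [t], which matches [t].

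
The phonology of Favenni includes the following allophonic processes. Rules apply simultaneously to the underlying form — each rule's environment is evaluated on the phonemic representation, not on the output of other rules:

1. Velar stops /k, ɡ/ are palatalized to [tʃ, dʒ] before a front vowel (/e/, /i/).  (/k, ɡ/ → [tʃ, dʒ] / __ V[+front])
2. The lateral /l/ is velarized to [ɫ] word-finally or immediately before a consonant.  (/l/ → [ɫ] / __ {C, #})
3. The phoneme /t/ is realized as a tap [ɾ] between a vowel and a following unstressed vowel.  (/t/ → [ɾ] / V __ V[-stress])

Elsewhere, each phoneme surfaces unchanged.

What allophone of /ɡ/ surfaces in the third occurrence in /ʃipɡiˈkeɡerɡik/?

Rule 1 applies to /ɡ/ (between /r/ and /i/: before a front vowel) → [dʒ].

[dʒ]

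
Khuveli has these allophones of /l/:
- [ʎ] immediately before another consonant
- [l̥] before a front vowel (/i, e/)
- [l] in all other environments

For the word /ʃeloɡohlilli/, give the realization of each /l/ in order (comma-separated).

[l], [l̥], [ʎ], [l̥]

Occurrence 1 (position 3): no conditioning environment matches → elsewhere allophone [l].
Occurrence 2 (position 8): before a front vowel (/i, e/) → [l̥].
Occurrence 3 (position 10): immediately before another consonant → [ʎ].
Occurrence 4 (position 11): before a front vowel (/i, e/) → [l̥].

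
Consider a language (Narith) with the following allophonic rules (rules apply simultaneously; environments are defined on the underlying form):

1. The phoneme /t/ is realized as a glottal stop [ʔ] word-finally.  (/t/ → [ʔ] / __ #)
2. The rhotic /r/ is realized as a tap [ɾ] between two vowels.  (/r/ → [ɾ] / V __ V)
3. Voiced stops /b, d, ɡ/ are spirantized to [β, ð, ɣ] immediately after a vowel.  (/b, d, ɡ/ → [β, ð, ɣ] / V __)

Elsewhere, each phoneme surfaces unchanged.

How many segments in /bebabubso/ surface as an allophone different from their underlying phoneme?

3

Segments that undergo a rule: /b/ → [β] (rule 3); /b/ → [β] (rule 3); /b/ → [β] (rule 3).
All other segments surface unchanged.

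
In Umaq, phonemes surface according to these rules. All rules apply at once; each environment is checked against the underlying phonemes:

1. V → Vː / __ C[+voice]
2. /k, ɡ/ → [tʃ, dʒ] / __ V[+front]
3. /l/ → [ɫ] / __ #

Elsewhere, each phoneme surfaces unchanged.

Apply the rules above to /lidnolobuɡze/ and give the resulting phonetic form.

[liːdnoːloːbuːɡze]

/l/ (word-initial) fails the environment for rule 3, so it stays [l].
/i/ (between /l/ and /d/): before a voiced consonant, so rule 1 applies → [iː].
/o/ (between /n/ and /l/) occurs before a voiced consonant → [oː] by rule 1.
/l/ (between /o/ and /o/) fails the environment for rule 3, so it stays [l].
/o/ — between /l/ and /b/, before a voiced consonant — surfaces as [oː] (rule 1).
/u/ (between /b/ and /ɡ/) occurs before a voiced consonant → [uː] by rule 1.
/ɡ/ (between /u/ and /z/) is in the target of rule 2 but the environment (before a front vowel) is not met → [ɡ].
/e/ (word-final) is in the target of rule 1 but the environment (before a voiced consonant) is not met → [e].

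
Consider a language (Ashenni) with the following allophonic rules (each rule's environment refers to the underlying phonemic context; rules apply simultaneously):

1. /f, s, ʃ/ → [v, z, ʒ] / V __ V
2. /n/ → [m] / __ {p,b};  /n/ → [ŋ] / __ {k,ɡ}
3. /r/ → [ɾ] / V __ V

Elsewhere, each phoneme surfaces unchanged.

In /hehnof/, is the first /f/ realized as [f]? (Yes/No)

Yes

/f/ (word-final): rule 1 targets it, but not between two vowels → unchanged [f].
The actual realization is [f], which matches [f].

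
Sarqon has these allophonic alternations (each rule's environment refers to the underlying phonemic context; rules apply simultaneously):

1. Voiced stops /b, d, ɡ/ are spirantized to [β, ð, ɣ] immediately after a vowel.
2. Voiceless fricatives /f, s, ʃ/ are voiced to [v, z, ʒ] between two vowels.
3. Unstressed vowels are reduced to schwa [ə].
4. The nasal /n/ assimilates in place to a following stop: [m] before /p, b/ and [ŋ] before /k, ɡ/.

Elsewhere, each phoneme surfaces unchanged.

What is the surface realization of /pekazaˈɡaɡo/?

[pəkəzəˈɣaɣə]

/p/ (word-initial) is unaffected → [p].
/e/ — between /p/ and /k/, in an unstressed syllable — surfaces as [ə] (rule 3).
/k/ stays [k].
/a/ meets the environment for rule 3 (in an unstressed syllable) → [ə].
/z/ stays [z].
/a/ (between /z/ and /ɡ/) occurs in an unstressed syllable → [ə] by rule 3.
/ɡ/ meets the environment for rule 1 (immediately after a vowel) → [ɣ].
/a/ (between /ɡ/ and /ɡ/) is in the target of rule 3 but the environment (in an unstressed syllable) is not met → [a].
/ɡ/ — between /a/ and /o/, immediately after a vowel — surfaces as [ɣ] (rule 1).
Rule 3 applies to /o/ (word-final: in an unstressed syllable) → [ə].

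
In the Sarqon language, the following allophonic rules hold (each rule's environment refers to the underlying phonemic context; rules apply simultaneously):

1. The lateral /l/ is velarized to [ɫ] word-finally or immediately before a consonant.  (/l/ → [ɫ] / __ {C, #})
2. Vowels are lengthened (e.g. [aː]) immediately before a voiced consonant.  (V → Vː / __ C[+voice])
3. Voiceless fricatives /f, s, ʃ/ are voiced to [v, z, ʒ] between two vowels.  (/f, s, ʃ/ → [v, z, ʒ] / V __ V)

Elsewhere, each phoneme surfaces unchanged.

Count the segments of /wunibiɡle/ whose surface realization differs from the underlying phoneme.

Segments that undergo a rule: /u/ → [uː] (rule 2); /i/ → [iː] (rule 2); /i/ → [iː] (rule 2).
All other segments surface unchanged.

3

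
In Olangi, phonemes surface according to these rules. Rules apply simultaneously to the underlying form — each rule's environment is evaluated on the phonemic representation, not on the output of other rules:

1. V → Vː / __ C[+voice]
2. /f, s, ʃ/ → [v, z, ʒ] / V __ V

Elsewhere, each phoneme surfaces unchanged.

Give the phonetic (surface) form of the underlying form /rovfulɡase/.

/o/ — between /r/ and /v/, before a voiced consonant — surfaces as [oː] (rule 1).
/f/ (between /v/ and /u/) is in the target of rule 2 but the environment (between two vowels) is not met → [f].
Rule 1 applies to /u/ (between /f/ and /l/: before a voiced consonant) → [uː].
/a/ (between /ɡ/ and /s/) is in the target of rule 1 but the environment (before a voiced consonant) is not met → [a].
/s/ (between /a/ and /e/): between two vowels, so rule 2 applies → [z].
/e/ — word-final; rule 1 does not apply here → [e].

[roːvfuːlɡaze]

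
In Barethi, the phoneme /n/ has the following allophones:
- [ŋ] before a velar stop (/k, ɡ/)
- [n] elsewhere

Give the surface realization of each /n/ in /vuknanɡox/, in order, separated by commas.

Occurrence 1 (position 4): no conditioning environment matches → elsewhere allophone [n].
Occurrence 2 (position 6): before a velar stop → [ŋ].

[n], [ŋ]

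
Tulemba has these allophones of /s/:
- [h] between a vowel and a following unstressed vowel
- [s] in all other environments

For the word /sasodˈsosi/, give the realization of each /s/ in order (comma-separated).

[s], [h], [s], [h]

Occurrence 1 (position 1): no conditioning environment matches → elsewhere allophone [s].
Occurrence 2 (position 3): between a vowel and a following unstressed vowel → [h].
Occurrence 3 (position 6): no conditioning environment matches → elsewhere allophone [s].
Occurrence 4 (position 8): between a vowel and a following unstressed vowel → [h].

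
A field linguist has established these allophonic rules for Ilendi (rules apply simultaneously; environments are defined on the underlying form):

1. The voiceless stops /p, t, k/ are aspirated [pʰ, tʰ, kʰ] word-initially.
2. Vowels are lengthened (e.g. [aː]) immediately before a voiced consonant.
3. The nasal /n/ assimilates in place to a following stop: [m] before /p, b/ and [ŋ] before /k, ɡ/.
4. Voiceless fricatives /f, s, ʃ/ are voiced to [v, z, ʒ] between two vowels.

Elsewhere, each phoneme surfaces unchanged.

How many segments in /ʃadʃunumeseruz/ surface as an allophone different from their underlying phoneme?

Segments that undergo a rule: /a/ → [aː] (rule 2); /u/ → [uː] (rule 2); /u/ → [uː] (rule 2); /s/ → [z] (rule 4); /e/ → [eː] (rule 2); /u/ → [uː] (rule 2).
All other segments surface unchanged.

6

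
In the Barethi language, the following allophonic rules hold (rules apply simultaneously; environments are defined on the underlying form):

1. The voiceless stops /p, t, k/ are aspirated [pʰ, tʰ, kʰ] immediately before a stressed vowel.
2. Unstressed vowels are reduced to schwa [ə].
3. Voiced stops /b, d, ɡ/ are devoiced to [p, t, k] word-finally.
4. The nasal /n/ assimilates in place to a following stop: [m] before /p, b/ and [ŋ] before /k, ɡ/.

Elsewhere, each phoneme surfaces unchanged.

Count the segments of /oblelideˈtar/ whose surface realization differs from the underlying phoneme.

Segments that undergo a rule: /o/ → [ə] (rule 2); /e/ → [ə] (rule 2); /i/ → [ə] (rule 2); /e/ → [ə] (rule 2); /t/ → [tʰ] (rule 1).
All other segments surface unchanged.

5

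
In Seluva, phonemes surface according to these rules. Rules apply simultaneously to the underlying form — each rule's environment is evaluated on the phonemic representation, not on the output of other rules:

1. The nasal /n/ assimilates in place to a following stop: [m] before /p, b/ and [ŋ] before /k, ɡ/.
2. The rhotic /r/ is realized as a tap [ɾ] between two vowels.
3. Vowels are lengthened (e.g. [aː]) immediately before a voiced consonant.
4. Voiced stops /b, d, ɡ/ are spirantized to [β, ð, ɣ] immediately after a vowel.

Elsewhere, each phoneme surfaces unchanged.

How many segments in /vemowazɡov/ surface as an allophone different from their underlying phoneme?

4

Segments that undergo a rule: /e/ → [eː] (rule 3); /o/ → [oː] (rule 3); /a/ → [aː] (rule 3); /o/ → [oː] (rule 3).
All other segments surface unchanged.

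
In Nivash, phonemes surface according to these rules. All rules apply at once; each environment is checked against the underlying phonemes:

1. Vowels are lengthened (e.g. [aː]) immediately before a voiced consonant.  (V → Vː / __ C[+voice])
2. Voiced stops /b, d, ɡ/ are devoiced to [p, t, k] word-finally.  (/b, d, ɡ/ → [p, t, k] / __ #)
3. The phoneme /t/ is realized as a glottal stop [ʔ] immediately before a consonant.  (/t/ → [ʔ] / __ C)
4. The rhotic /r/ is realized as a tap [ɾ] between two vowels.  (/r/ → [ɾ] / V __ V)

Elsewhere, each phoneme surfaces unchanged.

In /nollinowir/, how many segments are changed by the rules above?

Segments that undergo a rule: /o/ → [oː] (rule 1); /i/ → [iː] (rule 1); /o/ → [oː] (rule 1); /i/ → [iː] (rule 1).
All other segments surface unchanged.

4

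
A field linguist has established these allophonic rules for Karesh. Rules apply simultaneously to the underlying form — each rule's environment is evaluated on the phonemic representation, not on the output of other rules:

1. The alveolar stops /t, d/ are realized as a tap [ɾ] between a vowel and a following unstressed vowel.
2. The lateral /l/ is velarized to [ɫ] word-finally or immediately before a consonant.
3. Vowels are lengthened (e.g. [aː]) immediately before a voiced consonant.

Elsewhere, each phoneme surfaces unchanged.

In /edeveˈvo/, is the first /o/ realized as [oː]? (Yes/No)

/o/ (word-final): rule 3 targets it, but not before a voiced consonant → unchanged [o].
The actual realization is [o], not [oː].

No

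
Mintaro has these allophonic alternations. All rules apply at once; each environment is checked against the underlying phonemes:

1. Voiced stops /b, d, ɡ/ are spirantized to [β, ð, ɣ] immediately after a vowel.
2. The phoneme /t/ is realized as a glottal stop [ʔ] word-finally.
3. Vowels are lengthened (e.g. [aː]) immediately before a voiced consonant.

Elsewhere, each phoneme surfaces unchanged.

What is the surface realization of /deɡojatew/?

/d/ (word-initial): rule 1 targets it, but not immediately after a vowel → unchanged [d].
Rule 3 applies to /e/ (between /d/ and /ɡ/: before a voiced consonant) → [eː].
Rule 1 applies to /ɡ/ (between /e/ and /o/: immediately after a vowel) → [ɣ].
/o/ meets the environment for rule 3 (before a voiced consonant) → [oː].
/j/ (between /o/ and /a/): no rule targets it → [j].
/a/ (between /j/ and /t/): rule 3 targets it, but not before a voiced consonant → unchanged [a].
/t/ (between /a/ and /e/) is in the target of rule 2 but the environment (word-finally) is not met → [t].
/e/ (between /t/ and /w/): before a voiced consonant, so rule 3 applies → [eː].
/w/ — not in any rule's target class → [w].

[deːɣoːjateːw]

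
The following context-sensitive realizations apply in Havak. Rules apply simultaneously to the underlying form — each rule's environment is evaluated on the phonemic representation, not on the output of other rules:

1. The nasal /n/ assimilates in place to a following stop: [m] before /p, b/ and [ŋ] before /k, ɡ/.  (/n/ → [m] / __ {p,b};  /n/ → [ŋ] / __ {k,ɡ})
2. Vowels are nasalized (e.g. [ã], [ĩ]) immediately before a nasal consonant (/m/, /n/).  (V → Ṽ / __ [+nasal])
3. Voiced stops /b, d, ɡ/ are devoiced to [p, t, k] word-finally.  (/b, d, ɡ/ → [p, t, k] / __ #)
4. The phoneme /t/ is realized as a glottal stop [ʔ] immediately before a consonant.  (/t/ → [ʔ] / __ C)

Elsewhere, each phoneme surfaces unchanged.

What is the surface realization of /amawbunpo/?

/a/ meets the environment for rule 2 (before a nasal consonant) → [ã].
/m/ (between /a/ and /a/) is unaffected → [m].
/a/ — between /m/ and /w/; rule 2 does not apply here → [a].
/w/ (between /a/ and /b/) is unaffected → [w].
/b/ (between /w/ and /u/) fails the environment for rule 3, so it stays [b].
/u/ (between /b/ and /n/) occurs before a nasal consonant → [ũ] by rule 2.
/n/ — between /u/ and /p/, before a labial or velar stop — surfaces as [m] (rule 1).
/p/ — not in any rule's target class → [p].
/o/ — word-final; rule 2 does not apply here → [o].

[ãmawbũmpo]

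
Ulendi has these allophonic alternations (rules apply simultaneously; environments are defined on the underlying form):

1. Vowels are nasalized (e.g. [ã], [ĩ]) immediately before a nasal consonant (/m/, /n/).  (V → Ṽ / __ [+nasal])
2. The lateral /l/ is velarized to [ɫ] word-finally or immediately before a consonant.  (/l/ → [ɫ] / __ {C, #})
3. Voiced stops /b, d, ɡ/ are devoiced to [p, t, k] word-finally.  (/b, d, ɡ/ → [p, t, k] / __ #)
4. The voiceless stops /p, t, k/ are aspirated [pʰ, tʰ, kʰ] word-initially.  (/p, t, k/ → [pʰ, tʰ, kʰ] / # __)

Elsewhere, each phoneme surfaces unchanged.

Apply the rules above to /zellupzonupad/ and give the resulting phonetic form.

/z/ — not in any rule's target class → [z].
/e/ (between /z/ and /l/) fails the environment for rule 1, so it stays [e].
/l/ (between /e/ and /l/): word-finally or immediately before a consonant, so rule 2 applies → [ɫ].
/l/ — between /l/ and /u/; rule 2 does not apply here → [l].
/u/ (between /l/ and /p/): rule 1 targets it, but not before a nasal consonant → unchanged [u].
/p/ (between /u/ and /z/) fails the environment for rule 4, so it stays [p].
/z/ stays [z].
/o/ — between /z/ and /n/, before a nasal consonant — surfaces as [õ] (rule 1).
/n/ (between /o/ and /u/) is unaffected → [n].
/u/ — between /n/ and /p/; rule 1 does not apply here → [u].
/p/ — between /u/ and /a/; rule 4 does not apply here → [p].
/a/ (between /p/ and /d/) fails the environment for rule 1, so it stays [a].
/d/ meets the environment for rule 3 (word-finally) → [t].

[zeɫlupzõnupat]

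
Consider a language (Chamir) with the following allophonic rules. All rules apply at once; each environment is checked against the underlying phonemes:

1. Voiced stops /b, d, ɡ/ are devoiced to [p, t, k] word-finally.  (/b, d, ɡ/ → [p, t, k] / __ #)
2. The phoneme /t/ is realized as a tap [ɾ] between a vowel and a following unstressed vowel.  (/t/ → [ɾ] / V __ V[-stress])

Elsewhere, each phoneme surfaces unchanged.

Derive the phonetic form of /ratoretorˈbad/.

[raɾoreɾorˈbat]

/r/ (word-initial) is unaffected → [r].
/a/ — not in any rule's target class → [a].
/t/ (between /a/ and /o/) occurs between a vowel and a following unstressed vowel → [ɾ] by rule 2.
/o/ stays [o].
/r/ — not in any rule's target class → [r].
/e/ stays [e].
/t/ meets the environment for rule 2 (between a vowel and a following unstressed vowel) → [ɾ].
/o/ stays [o].
/r/ — not in any rule's target class → [r].
/b/ (between /r/ and /a/): rule 1 targets it, but not word-finally → unchanged [b].
/a/ stays [a].
/d/ — word-final, word-finally — surfaces as [t] (rule 1).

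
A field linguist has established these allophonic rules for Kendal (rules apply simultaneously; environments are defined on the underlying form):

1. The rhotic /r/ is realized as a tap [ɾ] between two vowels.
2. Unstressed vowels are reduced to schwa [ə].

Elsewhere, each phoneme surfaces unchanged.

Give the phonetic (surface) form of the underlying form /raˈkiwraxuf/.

/r/ — word-initial; rule 1 does not apply here → [r].
/a/ — between /r/ and /k/, in an unstressed syllable — surfaces as [ə] (rule 2).
/k/ (between /a/ and /i/): no rule targets it → [k].
/i/ (between /k/ and /w/): rule 2 targets it, but not in an unstressed syllable → unchanged [i].
/w/ (between /i/ and /r/) is unaffected → [w].
/r/ (between /w/ and /a/) fails the environment for rule 1, so it stays [r].
Rule 2 applies to /a/ (between /r/ and /x/: in an unstressed syllable) → [ə].
/x/ stays [x].
/u/ meets the environment for rule 2 (in an unstressed syllable) → [ə].
/f/ (word-final) is unaffected → [f].

[rəˈkiwrəxəf]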